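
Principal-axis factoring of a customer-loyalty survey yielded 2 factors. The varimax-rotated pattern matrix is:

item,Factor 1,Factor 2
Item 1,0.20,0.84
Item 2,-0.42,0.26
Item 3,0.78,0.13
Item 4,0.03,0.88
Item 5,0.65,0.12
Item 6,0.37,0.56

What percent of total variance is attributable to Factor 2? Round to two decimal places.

31.54%

SS loadings for Factor 2 = 0.84² + 0.26² + 0.13² + 0.88² + 0.12² + 0.56² = 1.8925
With 6 standardized items, total variance = 6. Proportion = 1.8925/6 = 0.3154 → 31.54%.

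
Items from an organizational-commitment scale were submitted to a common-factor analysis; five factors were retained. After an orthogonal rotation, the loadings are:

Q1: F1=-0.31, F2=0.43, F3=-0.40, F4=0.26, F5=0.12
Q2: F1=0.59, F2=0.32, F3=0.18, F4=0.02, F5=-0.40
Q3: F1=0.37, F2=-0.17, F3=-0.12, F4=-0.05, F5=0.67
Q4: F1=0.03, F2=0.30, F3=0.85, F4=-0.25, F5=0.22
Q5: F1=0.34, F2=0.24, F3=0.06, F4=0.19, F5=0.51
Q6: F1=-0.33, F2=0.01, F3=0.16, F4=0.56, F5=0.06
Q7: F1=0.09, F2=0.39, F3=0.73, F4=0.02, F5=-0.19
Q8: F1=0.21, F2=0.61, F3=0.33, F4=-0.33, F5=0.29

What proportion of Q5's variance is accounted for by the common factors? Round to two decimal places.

0.47

h² = 0.34² + 0.24² + 0.06² + 0.19² + 0.51² = 0.1156 + 0.0576 + 0.0036 + 0.0361 + 0.2601 = 0.4730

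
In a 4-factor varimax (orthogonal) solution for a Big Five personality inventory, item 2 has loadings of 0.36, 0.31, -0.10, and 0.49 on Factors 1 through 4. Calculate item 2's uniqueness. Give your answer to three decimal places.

0.524

h² = 0.36² + 0.31² + (-0.10)² + 0.49² = 0.1296 + 0.0961 + 0.0100 + 0.2401 = 0.4758
Uniqueness u² = 1 − h² = 1 − 0.4758 = 0.5242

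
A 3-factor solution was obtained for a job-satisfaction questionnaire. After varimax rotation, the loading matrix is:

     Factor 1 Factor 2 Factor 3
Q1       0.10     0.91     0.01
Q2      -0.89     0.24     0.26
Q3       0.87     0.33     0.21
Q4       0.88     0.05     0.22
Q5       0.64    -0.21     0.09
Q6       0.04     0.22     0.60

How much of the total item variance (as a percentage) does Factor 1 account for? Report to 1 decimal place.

45.7%

SS loadings for Factor 1 = 0.10² + (-0.89)² + 0.87² + 0.88² + 0.64² + 0.04² = 2.7446
With 6 standardized items, total variance = 6. Proportion = 2.7446/6 = 0.4574 → 45.74%.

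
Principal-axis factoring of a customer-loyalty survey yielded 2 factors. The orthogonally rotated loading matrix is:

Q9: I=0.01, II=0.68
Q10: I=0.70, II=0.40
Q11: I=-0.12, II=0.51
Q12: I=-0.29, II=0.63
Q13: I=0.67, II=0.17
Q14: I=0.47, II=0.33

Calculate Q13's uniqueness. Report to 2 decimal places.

0.52

h² = 0.67² + 0.17² = 0.4489 + 0.0289 = 0.4778
Uniqueness u² = 1 − h² = 1 − 0.4778 = 0.5222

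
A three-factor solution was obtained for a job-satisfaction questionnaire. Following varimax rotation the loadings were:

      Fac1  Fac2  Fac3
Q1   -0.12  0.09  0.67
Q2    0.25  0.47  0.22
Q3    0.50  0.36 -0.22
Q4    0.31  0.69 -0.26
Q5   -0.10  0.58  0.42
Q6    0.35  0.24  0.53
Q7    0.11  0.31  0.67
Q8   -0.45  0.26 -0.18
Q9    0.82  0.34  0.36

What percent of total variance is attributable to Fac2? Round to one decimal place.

16.8%

SS loadings for Fac2 = 0.09² + 0.47² + 0.36² + 0.69² + 0.58² + 0.24² + 0.31² + 0.26² + 0.34² = 1.5080
With 9 standardized items, total variance = 9. Proportion = 1.5080/9 = 0.1676 → 16.76%.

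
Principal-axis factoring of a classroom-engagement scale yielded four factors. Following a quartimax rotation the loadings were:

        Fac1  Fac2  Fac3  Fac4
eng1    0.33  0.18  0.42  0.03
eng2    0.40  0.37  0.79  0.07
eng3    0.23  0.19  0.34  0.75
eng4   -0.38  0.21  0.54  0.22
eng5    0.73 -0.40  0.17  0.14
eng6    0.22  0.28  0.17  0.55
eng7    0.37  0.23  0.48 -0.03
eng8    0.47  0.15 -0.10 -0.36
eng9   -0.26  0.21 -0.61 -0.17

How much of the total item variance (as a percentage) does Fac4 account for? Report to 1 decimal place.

SS loadings for Fac4 = 0.03² + 0.07² + 0.75² + 0.22² + 0.14² + 0.55² + (-0.03)² + (-0.36)² + (-0.17)² = 1.0982
With 9 standardized items, total variance = 9. Proportion = 1.0982/9 = 0.1220 → 12.20%.

12.2%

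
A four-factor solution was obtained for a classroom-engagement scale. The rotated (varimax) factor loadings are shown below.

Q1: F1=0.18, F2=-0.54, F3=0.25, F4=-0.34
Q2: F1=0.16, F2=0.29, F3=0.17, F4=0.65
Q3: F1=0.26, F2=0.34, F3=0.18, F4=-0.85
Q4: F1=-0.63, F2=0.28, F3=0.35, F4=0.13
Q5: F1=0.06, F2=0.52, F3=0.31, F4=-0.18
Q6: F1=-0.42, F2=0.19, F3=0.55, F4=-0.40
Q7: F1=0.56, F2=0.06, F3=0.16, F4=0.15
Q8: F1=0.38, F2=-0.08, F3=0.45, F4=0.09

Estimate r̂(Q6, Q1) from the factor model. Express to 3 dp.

r̂ = Σ λ_i·λ_j across factors = (-0.42)(0.18) + (0.19)(-0.54) + (0.55)(0.25) + (-0.40)(-0.34)
  = -0.0756 -0.1026 +0.1375 +0.1360 = 0.0953

0.095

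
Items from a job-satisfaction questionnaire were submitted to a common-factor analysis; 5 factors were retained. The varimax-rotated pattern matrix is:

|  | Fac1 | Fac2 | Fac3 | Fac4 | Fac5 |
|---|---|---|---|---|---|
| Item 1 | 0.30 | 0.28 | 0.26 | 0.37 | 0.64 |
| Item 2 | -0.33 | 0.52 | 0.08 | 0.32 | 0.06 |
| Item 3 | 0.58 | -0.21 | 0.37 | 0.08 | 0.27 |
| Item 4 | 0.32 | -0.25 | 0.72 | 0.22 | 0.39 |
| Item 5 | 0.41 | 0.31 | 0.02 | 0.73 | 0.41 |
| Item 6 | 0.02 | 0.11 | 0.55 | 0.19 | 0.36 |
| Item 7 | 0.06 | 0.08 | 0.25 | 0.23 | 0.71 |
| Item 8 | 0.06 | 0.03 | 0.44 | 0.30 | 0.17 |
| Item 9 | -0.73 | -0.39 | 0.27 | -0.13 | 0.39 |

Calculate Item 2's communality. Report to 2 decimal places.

h² = (-0.33)² + 0.52² + 0.08² + 0.32² + 0.06² = 0.1089 + 0.2704 + 0.0064 + 0.1024 + 0.0036 = 0.4917

0.49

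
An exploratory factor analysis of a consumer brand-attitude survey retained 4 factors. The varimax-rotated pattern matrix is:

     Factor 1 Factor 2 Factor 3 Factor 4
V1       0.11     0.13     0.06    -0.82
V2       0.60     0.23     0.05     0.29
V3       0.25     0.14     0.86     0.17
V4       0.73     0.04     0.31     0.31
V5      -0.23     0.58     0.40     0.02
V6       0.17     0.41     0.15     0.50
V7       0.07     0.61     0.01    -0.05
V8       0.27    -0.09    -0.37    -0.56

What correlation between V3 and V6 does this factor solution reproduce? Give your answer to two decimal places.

0.31

r̂ = Σ λ_i·λ_j across factors = (0.25)(0.17) + (0.14)(0.41) + (0.86)(0.15) + (0.17)(0.50)
  = +0.0425 +0.0574 +0.1290 +0.0850 = 0.3139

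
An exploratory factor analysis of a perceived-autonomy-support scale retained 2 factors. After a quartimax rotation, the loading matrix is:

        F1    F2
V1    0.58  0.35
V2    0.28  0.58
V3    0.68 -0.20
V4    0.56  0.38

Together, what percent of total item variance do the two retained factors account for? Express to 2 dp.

SS loadings by factor: 1.1908, 0.6433; total = 1.8341.
Total variance with 4 standardized items is 4, so the solution explains 1.8341/4 = 0.4585 = 45.85%.

45.85%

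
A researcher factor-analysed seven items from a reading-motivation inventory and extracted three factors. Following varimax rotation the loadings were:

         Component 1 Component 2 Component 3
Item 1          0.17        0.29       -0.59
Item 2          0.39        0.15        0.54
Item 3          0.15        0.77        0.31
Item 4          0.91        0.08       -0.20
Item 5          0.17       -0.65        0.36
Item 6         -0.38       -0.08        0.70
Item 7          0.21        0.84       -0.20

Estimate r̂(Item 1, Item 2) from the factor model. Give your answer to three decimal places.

-0.209

r̂ = Σ λ_i·λ_j across factors = (0.17)(0.39) + (0.29)(0.15) + (-0.59)(0.54)
  = +0.0663 +0.0435 -0.3186 = -0.2088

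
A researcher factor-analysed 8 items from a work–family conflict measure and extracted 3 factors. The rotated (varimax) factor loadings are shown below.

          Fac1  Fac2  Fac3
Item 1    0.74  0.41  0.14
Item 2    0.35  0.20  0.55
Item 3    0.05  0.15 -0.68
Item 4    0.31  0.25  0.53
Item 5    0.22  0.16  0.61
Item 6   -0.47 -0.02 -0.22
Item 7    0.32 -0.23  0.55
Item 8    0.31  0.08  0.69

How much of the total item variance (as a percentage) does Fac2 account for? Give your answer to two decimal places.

SS loadings for Fac2 = 0.41² + 0.20² + 0.15² + 0.25² + 0.16² + (-0.02)² + (-0.23)² + 0.08² = 0.3784
With 8 standardized items, total variance = 8. Proportion = 0.3784/8 = 0.0473 → 4.73%.

4.73%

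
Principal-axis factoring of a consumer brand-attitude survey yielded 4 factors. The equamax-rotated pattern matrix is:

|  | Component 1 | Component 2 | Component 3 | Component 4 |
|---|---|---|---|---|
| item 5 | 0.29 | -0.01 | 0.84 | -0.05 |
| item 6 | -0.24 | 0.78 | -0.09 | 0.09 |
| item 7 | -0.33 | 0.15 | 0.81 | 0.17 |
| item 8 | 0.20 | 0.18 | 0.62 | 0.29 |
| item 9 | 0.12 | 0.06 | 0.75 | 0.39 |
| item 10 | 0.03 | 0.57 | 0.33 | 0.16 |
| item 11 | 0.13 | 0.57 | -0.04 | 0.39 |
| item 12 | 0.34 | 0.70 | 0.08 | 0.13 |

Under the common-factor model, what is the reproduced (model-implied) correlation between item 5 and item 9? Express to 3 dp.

0.645

r̂ = Σ λ_i·λ_j across factors = (0.29)(0.12) + (-0.01)(0.06) + (0.84)(0.75) + (-0.05)(0.39)
  = +0.0348 -0.0006 +0.6300 -0.0195 = 0.6447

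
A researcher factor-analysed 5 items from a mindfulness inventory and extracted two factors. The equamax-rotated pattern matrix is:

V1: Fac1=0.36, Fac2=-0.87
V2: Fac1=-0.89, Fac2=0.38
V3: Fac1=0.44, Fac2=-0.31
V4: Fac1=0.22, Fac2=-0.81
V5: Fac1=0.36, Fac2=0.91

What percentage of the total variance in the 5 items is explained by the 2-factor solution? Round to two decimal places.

SS loadings by factor: 1.2933, 2.4816; total = 3.7749.
Total variance with 5 standardized items is 5, so the solution explains 3.7749/5 = 0.7550 = 75.50%.

75.50%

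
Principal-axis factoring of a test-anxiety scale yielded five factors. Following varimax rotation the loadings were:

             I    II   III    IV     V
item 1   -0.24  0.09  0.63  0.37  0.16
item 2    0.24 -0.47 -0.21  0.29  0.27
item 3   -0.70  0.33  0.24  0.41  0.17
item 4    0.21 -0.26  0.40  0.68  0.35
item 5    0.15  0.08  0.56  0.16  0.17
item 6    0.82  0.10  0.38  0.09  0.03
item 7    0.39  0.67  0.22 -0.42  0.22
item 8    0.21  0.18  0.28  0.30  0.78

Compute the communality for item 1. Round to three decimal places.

0.625

h² = (-0.24)² + 0.09² + 0.63² + 0.37² + 0.16² = 0.0576 + 0.0081 + 0.3969 + 0.1369 + 0.0256 = 0.6251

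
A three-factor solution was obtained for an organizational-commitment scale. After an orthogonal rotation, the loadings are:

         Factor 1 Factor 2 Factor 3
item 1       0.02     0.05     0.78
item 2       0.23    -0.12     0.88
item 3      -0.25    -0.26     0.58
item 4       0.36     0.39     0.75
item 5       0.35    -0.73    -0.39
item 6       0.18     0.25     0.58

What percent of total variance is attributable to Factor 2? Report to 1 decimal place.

SS loadings for Factor 2 = 0.05² + (-0.12)² + (-0.26)² + 0.39² + (-0.73)² + 0.25² = 0.8320
With 6 standardized items, total variance = 6. Proportion = 0.8320/6 = 0.1387 → 13.87%.

13.9%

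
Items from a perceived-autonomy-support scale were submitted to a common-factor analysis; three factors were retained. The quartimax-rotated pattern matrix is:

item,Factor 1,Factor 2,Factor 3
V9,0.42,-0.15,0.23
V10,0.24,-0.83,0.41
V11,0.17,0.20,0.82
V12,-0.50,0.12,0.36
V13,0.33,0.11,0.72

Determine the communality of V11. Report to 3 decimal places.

h² = 0.17² + 0.20² + 0.82² = 0.0289 + 0.0400 + 0.6724 = 0.7413

0.741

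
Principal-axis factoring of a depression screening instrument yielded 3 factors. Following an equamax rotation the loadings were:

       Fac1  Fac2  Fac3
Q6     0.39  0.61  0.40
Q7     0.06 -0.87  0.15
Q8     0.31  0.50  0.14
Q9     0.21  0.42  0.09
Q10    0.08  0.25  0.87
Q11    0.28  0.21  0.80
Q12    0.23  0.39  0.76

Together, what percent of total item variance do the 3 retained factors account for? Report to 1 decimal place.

SS loadings by factor: 0.4336, 1.8141, 2.1847; total = 4.4324.
Total variance with 7 standardized items is 7, so the solution explains 4.4324/7 = 0.6332 = 63.32%.

63.3%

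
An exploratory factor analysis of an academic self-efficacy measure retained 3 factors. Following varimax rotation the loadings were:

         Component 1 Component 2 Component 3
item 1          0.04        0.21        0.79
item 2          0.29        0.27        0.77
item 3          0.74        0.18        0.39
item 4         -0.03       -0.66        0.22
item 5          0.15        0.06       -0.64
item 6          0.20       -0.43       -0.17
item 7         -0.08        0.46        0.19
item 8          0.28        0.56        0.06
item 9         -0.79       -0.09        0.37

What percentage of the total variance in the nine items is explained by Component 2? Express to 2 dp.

14.52%

SS loadings for Component 2 = 0.21² + 0.27² + 0.18² + (-0.66)² + 0.06² + (-0.43)² + 0.46² + 0.56² + (-0.09)² = 1.3068
With 9 standardized items, total variance = 9. Proportion = 1.3068/9 = 0.1452 → 14.52%.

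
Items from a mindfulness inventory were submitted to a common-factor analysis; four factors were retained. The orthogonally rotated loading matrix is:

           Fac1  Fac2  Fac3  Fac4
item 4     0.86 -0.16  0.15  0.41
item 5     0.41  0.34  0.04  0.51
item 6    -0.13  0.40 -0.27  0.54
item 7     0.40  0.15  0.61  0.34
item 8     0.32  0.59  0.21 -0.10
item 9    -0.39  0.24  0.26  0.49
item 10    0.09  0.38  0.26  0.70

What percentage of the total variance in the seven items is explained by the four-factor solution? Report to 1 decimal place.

SS loadings by factor: 1.3472, 0.8738, 0.6484, 1.5755; total = 4.4449.
Total variance with 7 standardized items is 7, so the solution explains 4.4449/7 = 0.6350 = 63.50%.

63.5%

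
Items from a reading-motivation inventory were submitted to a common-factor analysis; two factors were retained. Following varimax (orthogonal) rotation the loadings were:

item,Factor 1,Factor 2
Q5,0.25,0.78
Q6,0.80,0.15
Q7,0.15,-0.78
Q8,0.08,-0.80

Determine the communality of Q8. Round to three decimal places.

0.646

h² = 0.08² + (-0.80)² = 0.0064 + 0.6400 = 0.6464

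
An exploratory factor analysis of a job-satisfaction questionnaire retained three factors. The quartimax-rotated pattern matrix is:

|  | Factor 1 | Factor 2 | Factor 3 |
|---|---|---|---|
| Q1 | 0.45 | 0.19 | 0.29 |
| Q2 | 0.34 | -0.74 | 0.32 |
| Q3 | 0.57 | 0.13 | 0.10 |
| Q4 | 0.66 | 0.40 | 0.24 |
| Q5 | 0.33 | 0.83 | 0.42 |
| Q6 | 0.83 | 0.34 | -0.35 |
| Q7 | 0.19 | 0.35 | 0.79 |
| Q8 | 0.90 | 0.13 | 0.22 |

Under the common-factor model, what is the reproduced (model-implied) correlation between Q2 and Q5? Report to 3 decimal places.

-0.368

r̂ = Σ λ_i·λ_j across factors = (0.34)(0.33) + (-0.74)(0.83) + (0.32)(0.42)
  = +0.1122 -0.6142 +0.1344 = -0.3676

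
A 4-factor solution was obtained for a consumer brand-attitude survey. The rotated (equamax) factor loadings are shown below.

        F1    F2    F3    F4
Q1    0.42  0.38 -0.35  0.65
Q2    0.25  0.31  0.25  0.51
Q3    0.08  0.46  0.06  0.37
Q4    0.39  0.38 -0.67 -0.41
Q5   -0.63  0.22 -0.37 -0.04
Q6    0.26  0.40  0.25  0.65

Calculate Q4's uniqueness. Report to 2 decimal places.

h² = 0.39² + 0.38² + (-0.67)² + (-0.41)² = 0.1521 + 0.1444 + 0.4489 + 0.1681 = 0.9135
Uniqueness u² = 1 − h² = 1 − 0.9135 = 0.0865

0.09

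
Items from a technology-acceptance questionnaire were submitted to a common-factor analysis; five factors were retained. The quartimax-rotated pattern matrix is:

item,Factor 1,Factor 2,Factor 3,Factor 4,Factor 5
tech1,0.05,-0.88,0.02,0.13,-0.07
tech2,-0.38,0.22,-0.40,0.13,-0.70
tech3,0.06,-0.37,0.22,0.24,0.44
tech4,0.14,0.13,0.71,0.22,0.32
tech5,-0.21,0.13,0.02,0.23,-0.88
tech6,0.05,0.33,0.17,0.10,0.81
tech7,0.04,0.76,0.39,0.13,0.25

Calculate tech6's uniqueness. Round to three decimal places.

0.194

h² = 0.05² + 0.33² + 0.17² + 0.10² + 0.81² = 0.0025 + 0.1089 + 0.0289 + 0.0100 + 0.6561 = 0.8064
Uniqueness u² = 1 − h² = 1 − 0.8064 = 0.1936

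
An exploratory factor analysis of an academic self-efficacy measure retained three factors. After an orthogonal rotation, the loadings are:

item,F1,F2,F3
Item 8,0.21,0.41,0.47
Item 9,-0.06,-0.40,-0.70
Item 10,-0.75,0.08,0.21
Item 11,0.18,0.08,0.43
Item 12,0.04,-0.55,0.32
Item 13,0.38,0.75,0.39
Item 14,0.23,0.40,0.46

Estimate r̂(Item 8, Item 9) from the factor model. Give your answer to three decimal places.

-0.506

r̂ = Σ λ_i·λ_j across factors = (0.21)(-0.06) + (0.41)(-0.40) + (0.47)(-0.70)
  = -0.0126 -0.1640 -0.3290 = -0.5056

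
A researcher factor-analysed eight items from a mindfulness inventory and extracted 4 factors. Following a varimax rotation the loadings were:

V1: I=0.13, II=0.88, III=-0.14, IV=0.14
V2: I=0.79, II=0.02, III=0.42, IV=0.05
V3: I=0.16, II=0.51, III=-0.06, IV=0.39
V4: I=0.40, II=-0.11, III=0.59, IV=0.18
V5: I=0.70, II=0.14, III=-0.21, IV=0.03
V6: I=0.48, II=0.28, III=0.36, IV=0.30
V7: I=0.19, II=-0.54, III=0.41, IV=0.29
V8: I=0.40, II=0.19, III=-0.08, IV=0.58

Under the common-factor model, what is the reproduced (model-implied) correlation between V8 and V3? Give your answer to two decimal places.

r̂ = Σ λ_i·λ_j across factors = (0.40)(0.16) + (0.19)(0.51) + (-0.08)(-0.06) + (0.58)(0.39)
  = +0.0640 +0.0969 +0.0048 +0.2262 = 0.3919

0.39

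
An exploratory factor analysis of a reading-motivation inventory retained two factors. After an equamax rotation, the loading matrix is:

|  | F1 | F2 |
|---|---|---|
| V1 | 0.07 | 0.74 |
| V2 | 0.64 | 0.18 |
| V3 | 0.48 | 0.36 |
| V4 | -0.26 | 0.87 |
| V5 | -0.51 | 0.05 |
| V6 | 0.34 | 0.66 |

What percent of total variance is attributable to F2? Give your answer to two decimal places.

31.74%

SS loadings for F2 = 0.74² + 0.18² + 0.36² + 0.87² + 0.05² + 0.66² = 1.9046
With 6 standardized items, total variance = 6. Proportion = 1.9046/6 = 0.3174 → 31.74%.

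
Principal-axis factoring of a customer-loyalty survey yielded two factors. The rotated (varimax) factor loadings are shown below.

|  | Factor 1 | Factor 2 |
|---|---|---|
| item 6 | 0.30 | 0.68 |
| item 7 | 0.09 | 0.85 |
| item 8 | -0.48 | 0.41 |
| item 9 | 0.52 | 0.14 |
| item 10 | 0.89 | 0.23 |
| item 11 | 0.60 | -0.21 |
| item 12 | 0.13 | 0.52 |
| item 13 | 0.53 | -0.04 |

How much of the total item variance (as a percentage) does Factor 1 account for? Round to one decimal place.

SS loadings for Factor 1 = 0.30² + 0.09² + (-0.48)² + 0.52² + 0.89² + 0.60² + 0.13² + 0.53² = 2.0488
With 8 standardized items, total variance = 8. Proportion = 2.0488/8 = 0.2561 → 25.61%.

25.6%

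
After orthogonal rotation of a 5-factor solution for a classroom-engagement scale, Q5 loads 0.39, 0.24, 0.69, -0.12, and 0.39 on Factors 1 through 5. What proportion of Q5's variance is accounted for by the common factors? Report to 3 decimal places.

h² = 0.39² + 0.24² + 0.69² + (-0.12)² + 0.39² = 0.1521 + 0.0576 + 0.4761 + 0.0144 + 0.1521 = 0.8523

0.852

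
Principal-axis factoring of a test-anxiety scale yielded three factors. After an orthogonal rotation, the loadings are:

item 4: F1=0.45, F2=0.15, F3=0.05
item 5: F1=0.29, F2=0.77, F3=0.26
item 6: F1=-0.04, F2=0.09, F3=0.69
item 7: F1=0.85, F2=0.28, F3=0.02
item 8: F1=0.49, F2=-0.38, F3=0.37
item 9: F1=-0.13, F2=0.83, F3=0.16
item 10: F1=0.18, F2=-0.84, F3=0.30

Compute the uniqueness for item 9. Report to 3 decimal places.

h² = (-0.13)² + 0.83² + 0.16² = 0.0169 + 0.6889 + 0.0256 = 0.7314
Uniqueness u² = 1 − h² = 1 − 0.7314 = 0.2686

0.269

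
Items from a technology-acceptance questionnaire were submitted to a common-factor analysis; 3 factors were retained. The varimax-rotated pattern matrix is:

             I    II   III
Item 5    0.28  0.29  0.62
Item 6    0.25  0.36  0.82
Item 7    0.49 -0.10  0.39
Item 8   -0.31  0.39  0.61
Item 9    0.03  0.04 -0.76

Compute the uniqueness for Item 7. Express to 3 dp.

0.598

h² = 0.49² + (-0.10)² + 0.39² = 0.2401 + 0.0100 + 0.1521 = 0.4022
Uniqueness u² = 1 − h² = 1 − 0.4022 = 0.5978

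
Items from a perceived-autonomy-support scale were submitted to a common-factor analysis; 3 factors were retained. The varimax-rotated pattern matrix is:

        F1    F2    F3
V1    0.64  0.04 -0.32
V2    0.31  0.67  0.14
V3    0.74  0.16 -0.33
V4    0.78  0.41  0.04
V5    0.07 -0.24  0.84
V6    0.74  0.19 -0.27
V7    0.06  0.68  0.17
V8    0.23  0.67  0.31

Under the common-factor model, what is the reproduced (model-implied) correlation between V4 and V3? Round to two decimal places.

0.63

r̂ = Σ λ_i·λ_j across factors = (0.78)(0.74) + (0.41)(0.16) + (0.04)(-0.33)
  = +0.5772 +0.0656 -0.0132 = 0.6296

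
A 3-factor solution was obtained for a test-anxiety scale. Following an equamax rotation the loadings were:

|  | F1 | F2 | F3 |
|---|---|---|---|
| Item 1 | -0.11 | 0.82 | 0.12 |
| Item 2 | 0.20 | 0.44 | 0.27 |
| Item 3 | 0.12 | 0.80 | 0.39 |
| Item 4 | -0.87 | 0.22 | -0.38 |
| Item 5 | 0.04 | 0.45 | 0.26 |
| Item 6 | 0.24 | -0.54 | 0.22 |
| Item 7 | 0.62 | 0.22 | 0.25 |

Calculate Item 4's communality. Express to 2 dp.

h² = (-0.87)² + 0.22² + (-0.38)² = 0.7569 + 0.0484 + 0.1444 = 0.9497

0.95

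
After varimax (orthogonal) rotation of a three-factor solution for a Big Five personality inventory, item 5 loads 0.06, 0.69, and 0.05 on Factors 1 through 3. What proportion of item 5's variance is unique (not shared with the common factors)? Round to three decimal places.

h² = 0.06² + 0.69² + 0.05² = 0.0036 + 0.4761 + 0.0025 = 0.4822
Uniqueness u² = 1 − h² = 1 − 0.4822 = 0.5178

0.518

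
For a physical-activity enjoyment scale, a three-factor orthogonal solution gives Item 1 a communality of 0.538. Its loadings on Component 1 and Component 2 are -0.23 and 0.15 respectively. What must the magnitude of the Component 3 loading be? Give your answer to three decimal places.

Under orthogonal rotation h² = Σλ², so λ_Component 3² = h² − (0.0754) = 0.538 − 0.0754 = 0.4626.
|λ| = √0.4626 = 0.6801.

0.680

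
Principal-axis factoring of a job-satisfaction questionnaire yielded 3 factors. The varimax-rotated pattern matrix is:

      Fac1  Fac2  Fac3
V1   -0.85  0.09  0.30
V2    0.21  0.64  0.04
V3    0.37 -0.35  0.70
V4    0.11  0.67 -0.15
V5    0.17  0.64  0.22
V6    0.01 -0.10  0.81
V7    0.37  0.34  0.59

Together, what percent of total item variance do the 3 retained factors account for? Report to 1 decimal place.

60.9%

Communalities: 0.8206, 0.4553, 0.7494, 0.4835, 0.4869, 0.6662, 0.6006; Σh² = 4.2625.
Total variance with 7 standardized items is 7, so the solution explains 4.2625/7 = 0.6089 = 60.89%.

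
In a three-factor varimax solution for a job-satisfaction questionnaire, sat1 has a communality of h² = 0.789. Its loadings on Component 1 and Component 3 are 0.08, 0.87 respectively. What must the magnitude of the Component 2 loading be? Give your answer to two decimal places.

Under orthogonal rotation h² = Σλ², so λ_Component 2² = h² − (0.7633) = 0.789 − 0.7633 = 0.0257.
|λ| = √0.0257 = 0.1603.

0.16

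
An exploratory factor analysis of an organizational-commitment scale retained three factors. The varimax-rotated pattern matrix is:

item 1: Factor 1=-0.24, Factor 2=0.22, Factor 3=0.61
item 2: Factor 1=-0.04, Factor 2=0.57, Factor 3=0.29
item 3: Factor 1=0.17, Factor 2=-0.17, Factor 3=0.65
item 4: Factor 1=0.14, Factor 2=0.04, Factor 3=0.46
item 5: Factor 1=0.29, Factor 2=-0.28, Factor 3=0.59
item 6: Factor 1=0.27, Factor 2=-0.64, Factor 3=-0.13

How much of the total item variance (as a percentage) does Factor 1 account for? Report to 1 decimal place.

4.4%

SS loadings for Factor 1 = (-0.24)² + (-0.04)² + 0.17² + 0.14² + 0.29² + 0.27² = 0.2647
With 6 standardized items, total variance = 6. Proportion = 0.2647/6 = 0.0441 → 4.41%.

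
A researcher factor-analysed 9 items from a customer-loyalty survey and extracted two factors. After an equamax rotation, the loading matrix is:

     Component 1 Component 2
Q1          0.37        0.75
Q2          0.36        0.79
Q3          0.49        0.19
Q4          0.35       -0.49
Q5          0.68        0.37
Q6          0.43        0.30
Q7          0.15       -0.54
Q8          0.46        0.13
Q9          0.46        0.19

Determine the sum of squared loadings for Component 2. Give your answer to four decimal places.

2.0343

SS loadings for Component 2 = 0.75² + 0.79² + 0.19² + (-0.49)² + 0.37² + 0.30² + (-0.54)² + 0.13² + 0.19² = 0.5625 + 0.6241 + 0.0361 + 0.2401 + 0.1369 + 0.0900 + 0.2916 + 0.0169 + 0.0361 = 2.0343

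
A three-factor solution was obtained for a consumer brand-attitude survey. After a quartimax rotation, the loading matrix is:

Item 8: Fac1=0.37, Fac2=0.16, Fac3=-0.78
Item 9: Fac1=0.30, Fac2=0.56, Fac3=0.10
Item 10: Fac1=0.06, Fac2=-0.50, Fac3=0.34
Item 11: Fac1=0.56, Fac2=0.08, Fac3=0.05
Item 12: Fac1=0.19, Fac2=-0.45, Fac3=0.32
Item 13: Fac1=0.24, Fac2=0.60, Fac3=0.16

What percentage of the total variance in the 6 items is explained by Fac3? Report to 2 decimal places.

SS loadings for Fac3 = (-0.78)² + 0.10² + 0.34² + 0.05² + 0.32² + 0.16² = 0.8645
With 6 standardized items, total variance = 6. Proportion = 0.8645/6 = 0.1441 → 14.41%.

14.41%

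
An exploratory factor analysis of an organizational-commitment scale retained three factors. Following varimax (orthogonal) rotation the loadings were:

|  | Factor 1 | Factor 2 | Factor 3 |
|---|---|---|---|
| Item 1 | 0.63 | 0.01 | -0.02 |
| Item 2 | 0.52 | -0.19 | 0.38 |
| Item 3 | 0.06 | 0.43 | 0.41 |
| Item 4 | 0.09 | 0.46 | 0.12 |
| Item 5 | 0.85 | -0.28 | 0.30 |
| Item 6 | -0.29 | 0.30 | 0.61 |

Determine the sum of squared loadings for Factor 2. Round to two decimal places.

0.60

SS loadings for Factor 2 = 0.01² + (-0.19)² + 0.43² + 0.46² + (-0.28)² + 0.30² = 0.0001 + 0.0361 + 0.1849 + 0.2116 + 0.0784 + 0.0900 = 0.6011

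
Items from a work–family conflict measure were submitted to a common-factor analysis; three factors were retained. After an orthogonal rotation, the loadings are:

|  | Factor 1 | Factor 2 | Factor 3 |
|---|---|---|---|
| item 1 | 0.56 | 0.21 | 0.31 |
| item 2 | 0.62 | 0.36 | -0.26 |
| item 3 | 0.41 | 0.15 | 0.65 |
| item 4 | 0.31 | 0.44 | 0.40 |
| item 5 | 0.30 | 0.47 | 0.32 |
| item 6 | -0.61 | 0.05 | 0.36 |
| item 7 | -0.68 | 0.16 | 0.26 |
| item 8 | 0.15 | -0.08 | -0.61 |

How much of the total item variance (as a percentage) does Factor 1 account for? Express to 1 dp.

SS loadings for Factor 1 = 0.56² + 0.62² + 0.41² + 0.31² + 0.30² + (-0.61)² + (-0.68)² + 0.15² = 1.9092
With 8 standardized items, total variance = 8. Proportion = 1.9092/8 = 0.2387 → 23.86%.

23.9%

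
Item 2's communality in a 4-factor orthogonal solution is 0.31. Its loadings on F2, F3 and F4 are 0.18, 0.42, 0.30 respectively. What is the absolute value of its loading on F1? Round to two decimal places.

0.11

Under orthogonal rotation h² = Σλ², so λ_F1² = h² − (0.2988) = 0.31 − 0.2988 = 0.0112.
|λ| = √0.0112 = 0.1058.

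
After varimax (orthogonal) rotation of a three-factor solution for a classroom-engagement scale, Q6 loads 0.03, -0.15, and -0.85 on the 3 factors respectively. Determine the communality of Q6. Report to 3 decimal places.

h² = 0.03² + (-0.15)² + (-0.85)² = 0.0009 + 0.0225 + 0.7225 = 0.7459

0.746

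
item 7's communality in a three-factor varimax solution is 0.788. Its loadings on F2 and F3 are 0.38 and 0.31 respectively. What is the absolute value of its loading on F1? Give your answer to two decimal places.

Under orthogonal rotation h² = Σλ², so λ_F1² = h² − (0.2405) = 0.788 − 0.2405 = 0.5475.
|λ| = √0.5475 = 0.7399.

0.74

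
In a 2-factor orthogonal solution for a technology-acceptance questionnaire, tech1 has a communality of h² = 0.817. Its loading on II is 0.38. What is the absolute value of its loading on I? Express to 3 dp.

Under orthogonal rotation h² = Σλ², so λ_I² = h² − (0.1444) = 0.817 − 0.1444 = 0.6726.
|λ| = √0.6726 = 0.8201.

0.820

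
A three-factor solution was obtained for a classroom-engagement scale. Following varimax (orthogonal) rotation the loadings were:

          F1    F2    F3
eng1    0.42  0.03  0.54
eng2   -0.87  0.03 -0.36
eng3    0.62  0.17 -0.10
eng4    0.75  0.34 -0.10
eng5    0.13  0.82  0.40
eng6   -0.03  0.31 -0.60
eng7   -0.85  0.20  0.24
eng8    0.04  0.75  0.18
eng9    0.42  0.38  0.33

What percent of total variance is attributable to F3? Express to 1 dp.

12.9%

SS loadings for F3 = 0.54² + (-0.36)² + (-0.10)² + (-0.10)² + 0.40² + (-0.60)² + 0.24² + 0.18² + 0.33² = 1.1601
With 9 standardized items, total variance = 9. Proportion = 1.1601/9 = 0.1289 → 12.89%.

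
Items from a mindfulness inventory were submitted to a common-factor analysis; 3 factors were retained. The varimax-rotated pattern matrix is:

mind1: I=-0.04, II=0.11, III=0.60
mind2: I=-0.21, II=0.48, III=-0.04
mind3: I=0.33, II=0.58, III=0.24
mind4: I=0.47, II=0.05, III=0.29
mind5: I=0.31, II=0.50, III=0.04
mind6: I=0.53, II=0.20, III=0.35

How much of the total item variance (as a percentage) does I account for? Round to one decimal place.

SS loadings for I = (-0.04)² + (-0.21)² + 0.33² + 0.47² + 0.31² + 0.53² = 0.7525
With 6 standardized items, total variance = 6. Proportion = 0.7525/6 = 0.1254 → 12.54%.

12.5%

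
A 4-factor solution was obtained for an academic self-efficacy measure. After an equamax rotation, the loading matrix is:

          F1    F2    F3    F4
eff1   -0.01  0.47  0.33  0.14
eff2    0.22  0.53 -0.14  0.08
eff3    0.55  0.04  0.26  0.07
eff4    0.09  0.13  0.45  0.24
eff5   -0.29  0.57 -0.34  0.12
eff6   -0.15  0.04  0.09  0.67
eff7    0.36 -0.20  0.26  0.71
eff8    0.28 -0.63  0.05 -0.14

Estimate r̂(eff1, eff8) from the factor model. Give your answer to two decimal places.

r̂ = Σ λ_i·λ_j across factors = (-0.01)(0.28) + (0.47)(-0.63) + (0.33)(0.05) + (0.14)(-0.14)
  = -0.0028 -0.2961 +0.0165 -0.0196 = -0.3020

-0.30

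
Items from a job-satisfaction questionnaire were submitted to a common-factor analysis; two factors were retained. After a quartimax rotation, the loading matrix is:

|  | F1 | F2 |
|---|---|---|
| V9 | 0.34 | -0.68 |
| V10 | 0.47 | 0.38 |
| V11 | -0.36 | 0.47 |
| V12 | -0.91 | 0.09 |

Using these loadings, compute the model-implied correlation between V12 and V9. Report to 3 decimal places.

r̂ = Σ λ_i·λ_j across factors = (-0.91)(0.34) + (0.09)(-0.68)
  = -0.3094 -0.0612 = -0.3706

-0.371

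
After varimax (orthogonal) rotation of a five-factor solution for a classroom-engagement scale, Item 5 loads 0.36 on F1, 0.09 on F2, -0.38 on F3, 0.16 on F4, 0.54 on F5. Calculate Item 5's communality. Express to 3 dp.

0.599

h² = 0.36² + 0.09² + (-0.38)² + 0.16² + 0.54² = 0.1296 + 0.0081 + 0.1444 + 0.0256 + 0.2916 = 0.5993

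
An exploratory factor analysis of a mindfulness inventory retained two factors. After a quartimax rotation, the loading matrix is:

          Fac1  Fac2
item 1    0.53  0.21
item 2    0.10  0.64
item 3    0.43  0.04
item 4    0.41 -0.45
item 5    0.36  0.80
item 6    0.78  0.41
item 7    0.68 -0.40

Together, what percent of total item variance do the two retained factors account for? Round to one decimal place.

Communalities: 0.3250, 0.4196, 0.1865, 0.3706, 0.7696, 0.7765, 0.6224; Σh² = 3.4702.
Total variance with 7 standardized items is 7, so the solution explains 3.4702/7 = 0.4957 = 49.57%.

49.6%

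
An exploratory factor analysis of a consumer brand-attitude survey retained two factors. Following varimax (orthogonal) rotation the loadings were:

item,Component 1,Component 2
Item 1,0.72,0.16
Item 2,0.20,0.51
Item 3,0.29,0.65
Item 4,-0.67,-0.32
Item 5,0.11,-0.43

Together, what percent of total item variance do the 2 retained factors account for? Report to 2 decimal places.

41.98%

Communalities: 0.5440, 0.3001, 0.5066, 0.5513, 0.1970; Σh² = 2.0990.
Total variance with 5 standardized items is 5, so the solution explains 2.0990/5 = 0.4198 = 41.98%.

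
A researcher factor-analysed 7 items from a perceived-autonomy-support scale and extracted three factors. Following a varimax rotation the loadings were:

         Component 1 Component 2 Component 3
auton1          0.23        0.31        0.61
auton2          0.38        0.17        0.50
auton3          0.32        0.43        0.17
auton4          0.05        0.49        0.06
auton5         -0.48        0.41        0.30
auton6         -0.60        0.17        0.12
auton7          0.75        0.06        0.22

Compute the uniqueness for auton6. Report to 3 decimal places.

h² = (-0.60)² + 0.17² + 0.12² = 0.3600 + 0.0289 + 0.0144 = 0.4033
Uniqueness u² = 1 − h² = 1 − 0.4033 = 0.5967

0.597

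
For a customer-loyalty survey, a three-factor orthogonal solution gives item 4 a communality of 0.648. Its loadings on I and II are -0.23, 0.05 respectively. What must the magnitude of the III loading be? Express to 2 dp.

0.77

Under orthogonal rotation h² = Σλ², so λ_III² = h² − (0.0554) = 0.648 − 0.0554 = 0.5926.
|λ| = √0.5926 = 0.7698.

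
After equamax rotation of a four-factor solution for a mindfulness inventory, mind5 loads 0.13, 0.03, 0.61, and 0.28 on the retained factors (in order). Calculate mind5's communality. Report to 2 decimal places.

h² = 0.13² + 0.03² + 0.61² + 0.28² = 0.0169 + 0.0009 + 0.3721 + 0.0784 = 0.4683

0.47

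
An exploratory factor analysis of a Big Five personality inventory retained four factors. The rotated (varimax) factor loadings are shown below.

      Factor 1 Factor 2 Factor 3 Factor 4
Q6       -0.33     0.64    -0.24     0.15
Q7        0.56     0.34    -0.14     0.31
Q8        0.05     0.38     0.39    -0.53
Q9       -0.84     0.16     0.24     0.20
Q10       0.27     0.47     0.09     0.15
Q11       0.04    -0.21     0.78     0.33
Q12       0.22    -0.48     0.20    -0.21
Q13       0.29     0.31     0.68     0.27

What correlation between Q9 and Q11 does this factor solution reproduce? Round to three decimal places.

r̂ = Σ λ_i·λ_j across factors = (-0.84)(0.04) + (0.16)(-0.21) + (0.24)(0.78) + (0.20)(0.33)
  = -0.0336 -0.0336 +0.1872 +0.0660 = 0.1860

0.186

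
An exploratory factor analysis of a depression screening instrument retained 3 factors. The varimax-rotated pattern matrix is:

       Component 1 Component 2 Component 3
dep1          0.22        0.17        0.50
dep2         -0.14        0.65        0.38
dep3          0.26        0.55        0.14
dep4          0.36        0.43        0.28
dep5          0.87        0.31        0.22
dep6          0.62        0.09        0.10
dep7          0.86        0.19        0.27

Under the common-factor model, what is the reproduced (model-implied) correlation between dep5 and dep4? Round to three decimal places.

0.508

r̂ = Σ λ_i·λ_j across factors = (0.87)(0.36) + (0.31)(0.43) + (0.22)(0.28)
  = +0.3132 +0.1333 +0.0616 = 0.5081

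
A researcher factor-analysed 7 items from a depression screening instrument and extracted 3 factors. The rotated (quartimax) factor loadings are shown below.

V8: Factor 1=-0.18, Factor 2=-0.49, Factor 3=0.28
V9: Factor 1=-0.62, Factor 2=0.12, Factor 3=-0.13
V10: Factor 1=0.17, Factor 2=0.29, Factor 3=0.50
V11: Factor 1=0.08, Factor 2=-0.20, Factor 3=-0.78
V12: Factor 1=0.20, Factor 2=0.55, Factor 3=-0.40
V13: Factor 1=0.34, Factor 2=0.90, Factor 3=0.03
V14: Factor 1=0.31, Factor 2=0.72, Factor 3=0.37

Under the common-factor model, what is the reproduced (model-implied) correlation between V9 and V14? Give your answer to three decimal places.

-0.154

r̂ = Σ λ_i·λ_j across factors = (-0.62)(0.31) + (0.12)(0.72) + (-0.13)(0.37)
  = -0.1922 +0.0864 -0.0481 = -0.1539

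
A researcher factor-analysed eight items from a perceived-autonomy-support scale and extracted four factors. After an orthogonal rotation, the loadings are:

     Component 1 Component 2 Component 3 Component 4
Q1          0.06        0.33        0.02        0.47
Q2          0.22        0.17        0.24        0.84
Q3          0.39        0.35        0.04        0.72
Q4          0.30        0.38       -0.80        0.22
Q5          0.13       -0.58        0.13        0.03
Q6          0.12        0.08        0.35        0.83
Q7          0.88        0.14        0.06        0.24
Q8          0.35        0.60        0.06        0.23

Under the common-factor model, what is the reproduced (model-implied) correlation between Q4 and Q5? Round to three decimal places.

-0.279

r̂ = Σ λ_i·λ_j across factors = (0.30)(0.13) + (0.38)(-0.58) + (-0.80)(0.13) + (0.22)(0.03)
  = +0.0390 -0.2204 -0.1040 +0.0066 = -0.2788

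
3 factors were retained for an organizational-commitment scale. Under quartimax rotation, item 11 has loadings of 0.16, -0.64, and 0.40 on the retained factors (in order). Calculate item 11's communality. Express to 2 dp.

h² = 0.16² + (-0.64)² + 0.40² = 0.0256 + 0.4096 + 0.1600 = 0.5952

0.60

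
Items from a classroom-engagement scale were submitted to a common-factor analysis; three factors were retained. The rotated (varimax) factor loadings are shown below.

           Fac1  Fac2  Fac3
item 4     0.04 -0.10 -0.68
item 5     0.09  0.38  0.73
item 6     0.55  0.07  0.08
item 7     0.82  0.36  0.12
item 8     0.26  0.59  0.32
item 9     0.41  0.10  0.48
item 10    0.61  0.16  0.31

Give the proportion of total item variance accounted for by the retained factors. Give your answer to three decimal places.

0.530

Communalities: 0.4740, 0.6854, 0.3138, 0.8164, 0.5181, 0.4085, 0.4938; Σh² = 3.7100.
Total variance with 7 standardized items is 7, so the solution explains 3.7100/7 = 0.5300.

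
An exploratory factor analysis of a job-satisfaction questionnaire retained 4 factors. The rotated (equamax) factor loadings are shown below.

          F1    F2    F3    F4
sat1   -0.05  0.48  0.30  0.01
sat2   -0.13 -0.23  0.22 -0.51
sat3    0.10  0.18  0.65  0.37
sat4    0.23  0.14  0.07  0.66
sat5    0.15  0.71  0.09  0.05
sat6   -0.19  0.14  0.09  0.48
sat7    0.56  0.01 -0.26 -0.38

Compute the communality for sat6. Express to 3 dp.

0.294

h² = (-0.19)² + 0.14² + 0.09² + 0.48² = 0.0361 + 0.0196 + 0.0081 + 0.2304 = 0.2942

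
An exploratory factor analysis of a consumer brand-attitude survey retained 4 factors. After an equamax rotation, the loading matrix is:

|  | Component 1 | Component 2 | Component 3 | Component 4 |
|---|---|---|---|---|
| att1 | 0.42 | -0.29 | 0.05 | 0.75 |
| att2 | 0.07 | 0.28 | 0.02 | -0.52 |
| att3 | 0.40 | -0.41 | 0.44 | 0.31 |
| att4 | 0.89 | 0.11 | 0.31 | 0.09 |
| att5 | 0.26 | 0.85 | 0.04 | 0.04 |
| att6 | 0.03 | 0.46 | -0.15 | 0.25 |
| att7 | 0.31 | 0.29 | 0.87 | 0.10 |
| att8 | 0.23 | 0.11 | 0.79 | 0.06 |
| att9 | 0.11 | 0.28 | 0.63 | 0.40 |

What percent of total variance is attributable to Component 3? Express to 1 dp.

23.3%

SS loadings for Component 3 = 0.05² + 0.02² + 0.44² + 0.31² + 0.04² + (-0.15)² + 0.87² + 0.79² + 0.63² = 2.0946
With 9 standardized items, total variance = 9. Proportion = 2.0946/9 = 0.2327 → 23.27%.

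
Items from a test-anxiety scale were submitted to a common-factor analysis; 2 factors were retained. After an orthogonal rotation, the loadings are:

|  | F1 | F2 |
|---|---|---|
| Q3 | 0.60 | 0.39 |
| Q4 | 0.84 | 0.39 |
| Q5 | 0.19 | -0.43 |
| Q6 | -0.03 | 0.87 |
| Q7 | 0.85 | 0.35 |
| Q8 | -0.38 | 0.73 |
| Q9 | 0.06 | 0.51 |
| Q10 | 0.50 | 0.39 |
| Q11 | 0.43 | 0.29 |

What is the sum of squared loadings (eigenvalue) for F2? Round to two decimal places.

SS loadings for F2 = 0.39² + 0.39² + (-0.43)² + 0.87² + 0.35² + 0.73² + 0.51² + 0.39² + 0.29² = 0.1521 + 0.1521 + 0.1849 + 0.7569 + 0.1225 + 0.5329 + 0.2601 + 0.1521 + 0.0841 = 2.3977

2.40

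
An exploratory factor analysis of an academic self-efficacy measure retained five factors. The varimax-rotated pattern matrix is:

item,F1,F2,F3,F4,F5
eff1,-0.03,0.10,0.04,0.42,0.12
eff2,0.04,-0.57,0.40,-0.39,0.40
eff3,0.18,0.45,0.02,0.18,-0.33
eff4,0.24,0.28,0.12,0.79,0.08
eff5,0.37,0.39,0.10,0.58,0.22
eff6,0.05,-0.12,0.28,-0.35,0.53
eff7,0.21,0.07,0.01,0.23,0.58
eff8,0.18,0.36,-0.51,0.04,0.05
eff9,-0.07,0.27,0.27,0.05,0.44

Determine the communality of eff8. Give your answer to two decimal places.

h² = 0.18² + 0.36² + (-0.51)² + 0.04² + 0.05² = 0.0324 + 0.1296 + 0.2601 + 0.0016 + 0.0025 = 0.4262

0.43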